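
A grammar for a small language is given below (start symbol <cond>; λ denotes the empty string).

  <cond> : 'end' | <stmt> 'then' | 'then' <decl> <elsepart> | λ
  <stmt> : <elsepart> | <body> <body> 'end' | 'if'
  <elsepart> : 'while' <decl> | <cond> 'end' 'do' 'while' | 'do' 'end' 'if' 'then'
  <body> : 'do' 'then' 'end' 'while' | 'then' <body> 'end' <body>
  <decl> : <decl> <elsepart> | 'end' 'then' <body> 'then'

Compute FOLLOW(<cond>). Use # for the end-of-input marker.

{ #, 'end' }

<cond> is the start symbol, so # ∈ FOLLOW(<cond>).
In <elsepart> : <cond> 'end' 'do' 'while': add FIRST('end' 'do' 'while') = { 'end' }.
Union: FOLLOW(<cond>) = { #, 'end' }.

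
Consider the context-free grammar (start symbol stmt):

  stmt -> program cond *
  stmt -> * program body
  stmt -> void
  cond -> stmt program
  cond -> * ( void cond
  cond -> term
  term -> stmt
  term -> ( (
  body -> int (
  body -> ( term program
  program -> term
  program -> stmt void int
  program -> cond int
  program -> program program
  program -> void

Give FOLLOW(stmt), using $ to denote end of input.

{ $, (, *, int, void }

stmt is the start symbol, so $ ∈ FOLLOW(stmt).
In cond -> stmt program: add FIRST(program) = { (, *, void }.
In term -> stmt: stmt is at the end, add FOLLOW(term) = { $, (, *, int, void }.
In program -> stmt void int: add FIRST(void int) = { void }.
Union: FOLLOW(stmt) = { $, (, *, int, void }.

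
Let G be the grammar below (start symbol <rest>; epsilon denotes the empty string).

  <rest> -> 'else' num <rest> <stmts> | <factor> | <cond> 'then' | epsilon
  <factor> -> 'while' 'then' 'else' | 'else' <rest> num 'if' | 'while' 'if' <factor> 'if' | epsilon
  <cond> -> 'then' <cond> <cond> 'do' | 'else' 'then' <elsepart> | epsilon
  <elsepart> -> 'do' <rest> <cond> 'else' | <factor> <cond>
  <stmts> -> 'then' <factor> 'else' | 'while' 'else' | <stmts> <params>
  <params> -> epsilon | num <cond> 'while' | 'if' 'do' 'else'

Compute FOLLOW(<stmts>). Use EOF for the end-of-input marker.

In <rest> -> 'else' num <rest> <stmts>: <stmts> is at the end, add FOLLOW(<rest>) = { EOF, 'else', 'then', 'while', num }.
In <stmts> -> <stmts> <params>: add FIRST(<params>)\{epsilon} = { 'if', num }.
  Since <params> is nullable, also add FOLLOW(<stmts>) = { EOF, 'else', 'if', 'then', 'while', num }.
Union: FOLLOW(<stmts>) = { EOF, 'else', 'if', 'then', 'while', num }.

{ EOF, 'else', 'if', 'then', 'while', num }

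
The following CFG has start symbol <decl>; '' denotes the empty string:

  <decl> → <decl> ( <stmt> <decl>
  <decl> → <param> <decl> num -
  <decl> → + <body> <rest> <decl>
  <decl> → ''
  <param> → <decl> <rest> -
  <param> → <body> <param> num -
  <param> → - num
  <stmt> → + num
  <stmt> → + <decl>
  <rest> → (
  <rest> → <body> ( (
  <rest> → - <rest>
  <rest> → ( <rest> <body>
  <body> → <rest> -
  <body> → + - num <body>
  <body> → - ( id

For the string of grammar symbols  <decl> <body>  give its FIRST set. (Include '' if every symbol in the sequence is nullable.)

Add FIRST(<decl>)\{''} = { (, +, - }; <decl> is nullable, continue.
Add FIRST(<body>) = { (, +, - }; <body> is not nullable, stop.

{ (, +, - }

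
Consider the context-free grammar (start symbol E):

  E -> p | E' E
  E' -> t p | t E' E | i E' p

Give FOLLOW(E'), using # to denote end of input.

In E -> E' E: add FIRST(E) = { i, p, t }.
In E' -> t E' E: add FIRST(E) = { i, p, t }.
In E' -> i E' p: add FIRST(p) = { p }.
Union: FOLLOW(E') = { i, p, t }.

{ i, p, t }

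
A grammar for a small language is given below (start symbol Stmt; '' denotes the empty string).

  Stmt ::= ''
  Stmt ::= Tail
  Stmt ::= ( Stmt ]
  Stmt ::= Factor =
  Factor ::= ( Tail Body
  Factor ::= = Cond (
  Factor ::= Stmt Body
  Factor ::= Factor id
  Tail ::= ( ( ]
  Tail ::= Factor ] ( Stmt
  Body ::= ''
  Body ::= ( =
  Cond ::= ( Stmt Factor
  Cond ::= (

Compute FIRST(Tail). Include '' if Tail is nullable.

Tail ::= ( ( ] contributes {(}.
From Tail ::= Factor ] ( Stmt: Factor nullable, take FIRST(Factor) ∪ {]} = { (, =, ], id }.
Union: FIRST(Tail) = { (, =, ], id }.

{ (, =, ], id }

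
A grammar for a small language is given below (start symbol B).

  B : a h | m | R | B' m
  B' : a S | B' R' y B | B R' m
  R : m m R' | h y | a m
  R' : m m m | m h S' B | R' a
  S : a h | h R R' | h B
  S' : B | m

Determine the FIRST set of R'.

R' : m m m contributes {m}.
R' : m h S' B contributes {m}.
From R' : R' a: add FIRST(R') = { m }.
Union: FIRST(R') = { m }.

{ m }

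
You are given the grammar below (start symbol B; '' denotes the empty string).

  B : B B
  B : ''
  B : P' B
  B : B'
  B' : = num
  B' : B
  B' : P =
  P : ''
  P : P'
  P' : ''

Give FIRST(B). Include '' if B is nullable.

{ =, '' }

From B : B B: B, B nullable, take FIRST(B) ∪ FIRST(B) = { = }; also '' since the whole RHS is nullable.
B : '' contributes ''.
From B : P' B: P', B nullable, take FIRST(P') ∪ FIRST(B) = { = }; also '' since the whole RHS is nullable.
From B : B': add FIRST(B') = { =, '' } (including '' since B' is nullable).
Union: FIRST(B) = { =, '' }.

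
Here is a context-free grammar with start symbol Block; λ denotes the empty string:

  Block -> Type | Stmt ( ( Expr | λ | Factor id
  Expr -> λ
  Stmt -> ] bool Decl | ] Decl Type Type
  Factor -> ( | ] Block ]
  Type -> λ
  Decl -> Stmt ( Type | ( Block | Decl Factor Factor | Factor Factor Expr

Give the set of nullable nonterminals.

{ Block, Expr, Type }

Directly nullable (have an λ-production): Block, Expr, Type.
No other nonterminal has a production whose RHS symbols are all nullable.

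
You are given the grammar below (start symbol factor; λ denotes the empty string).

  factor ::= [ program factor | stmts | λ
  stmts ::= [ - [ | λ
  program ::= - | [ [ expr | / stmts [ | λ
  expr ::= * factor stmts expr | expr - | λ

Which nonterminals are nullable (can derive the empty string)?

{ expr, factor, program, stmts }

Directly nullable (have an λ-production): factor, stmts, program, expr.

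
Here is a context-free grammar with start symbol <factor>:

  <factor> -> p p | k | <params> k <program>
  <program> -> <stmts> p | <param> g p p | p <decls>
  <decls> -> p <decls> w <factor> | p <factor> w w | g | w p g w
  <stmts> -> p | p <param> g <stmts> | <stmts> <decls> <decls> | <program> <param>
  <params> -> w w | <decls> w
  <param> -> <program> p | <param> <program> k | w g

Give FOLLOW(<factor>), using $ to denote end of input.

{ $, g, k, p, w }

<factor> is the start symbol, so $ ∈ FOLLOW(<factor>).
In <decls> -> p <decls> w <factor>: <factor> is at the end, add FOLLOW(<decls>) = { $, g, k, p, w }.
In <decls> -> p <factor> w w: add FIRST(w w) = { w }.
Union: FOLLOW(<factor>) = { $, g, k, p, w }.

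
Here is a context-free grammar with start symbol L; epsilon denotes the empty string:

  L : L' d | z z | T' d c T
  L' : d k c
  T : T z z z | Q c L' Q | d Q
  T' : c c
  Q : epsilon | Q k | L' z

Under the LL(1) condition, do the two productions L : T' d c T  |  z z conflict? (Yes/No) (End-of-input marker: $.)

No

FIRST(T' d c T) = { c } and FIRST(z z) = { z }.
The FIRST sets are disjoint and neither alternative is nullable — no conflict.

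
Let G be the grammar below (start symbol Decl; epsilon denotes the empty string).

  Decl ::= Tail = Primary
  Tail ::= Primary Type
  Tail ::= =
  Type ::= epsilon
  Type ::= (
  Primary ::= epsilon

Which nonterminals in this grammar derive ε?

Directly nullable (have an epsilon-production): Type, Primary.
Tail ::= Primary Type with every symbol nullable, so Tail is nullable.
No other nonterminal has a production whose RHS symbols are all nullable.

{ Primary, Tail, Type }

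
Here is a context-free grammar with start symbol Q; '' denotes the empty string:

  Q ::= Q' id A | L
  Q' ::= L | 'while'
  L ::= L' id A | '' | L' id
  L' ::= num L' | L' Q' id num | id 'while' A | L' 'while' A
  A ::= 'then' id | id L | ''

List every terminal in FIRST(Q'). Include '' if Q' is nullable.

{ 'while', id, num, '' }

From Q' ::= L: add FIRST(L) = { id, num, '' } (including '' since L is nullable).
Q' ::= 'while' contributes {'while'}.
Union: FIRST(Q') = { 'while', id, num, '' }.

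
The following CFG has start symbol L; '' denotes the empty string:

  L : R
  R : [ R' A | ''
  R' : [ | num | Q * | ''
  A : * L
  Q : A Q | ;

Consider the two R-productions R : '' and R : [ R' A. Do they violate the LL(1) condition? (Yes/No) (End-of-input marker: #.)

No

FIRST('') = { '' } and FIRST([ R' A) = { [ }.
The first is nullable but FOLLOW(R) = { #, *, ; } is disjoint from FIRST of the second.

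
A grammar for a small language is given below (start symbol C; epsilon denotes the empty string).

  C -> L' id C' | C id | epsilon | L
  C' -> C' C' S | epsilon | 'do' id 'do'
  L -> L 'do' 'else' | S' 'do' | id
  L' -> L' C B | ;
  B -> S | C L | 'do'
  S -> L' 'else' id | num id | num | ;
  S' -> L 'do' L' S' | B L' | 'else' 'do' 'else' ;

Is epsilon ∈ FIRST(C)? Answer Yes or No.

Yes

C has an epsilon-production, so C ⇒ epsilon.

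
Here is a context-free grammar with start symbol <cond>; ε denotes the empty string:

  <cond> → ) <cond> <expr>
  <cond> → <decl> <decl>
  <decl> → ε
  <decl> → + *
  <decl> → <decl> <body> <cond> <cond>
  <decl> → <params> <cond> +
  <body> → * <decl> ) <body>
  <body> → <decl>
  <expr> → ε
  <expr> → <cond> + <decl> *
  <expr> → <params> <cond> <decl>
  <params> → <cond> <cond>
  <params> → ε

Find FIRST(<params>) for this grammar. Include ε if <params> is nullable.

{ ), *, +, ε }

From <params> → <cond> <cond>: <cond>, <cond> nullable, take FIRST(<cond>) ∪ FIRST(<cond>) = { ), *, + }; also ε since the whole RHS is nullable.
<params> → ε contributes ε.
Union: FIRST(<params>) = { ), *, +, ε }.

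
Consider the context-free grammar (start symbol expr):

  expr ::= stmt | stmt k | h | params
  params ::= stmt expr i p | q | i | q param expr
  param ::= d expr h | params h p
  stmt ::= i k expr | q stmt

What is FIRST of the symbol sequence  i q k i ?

{ i }

i is a terminal; add {i} and stop.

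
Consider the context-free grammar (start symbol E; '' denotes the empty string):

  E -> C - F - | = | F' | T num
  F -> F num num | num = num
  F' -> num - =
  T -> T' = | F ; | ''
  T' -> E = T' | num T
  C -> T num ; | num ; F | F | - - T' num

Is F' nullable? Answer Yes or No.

No

Nullable nonterminals: T.
No production of F' has an RHS whose symbols are all nullable, so F' is not nullable.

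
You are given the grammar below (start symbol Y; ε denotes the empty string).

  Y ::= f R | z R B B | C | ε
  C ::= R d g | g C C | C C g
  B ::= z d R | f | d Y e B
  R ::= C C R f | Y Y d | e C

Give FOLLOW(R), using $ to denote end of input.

{ $, d, e, f, g, z }

In Y ::= f R: R is at the end, add FOLLOW(Y) = { $, d, e, f, g, z }.
In Y ::= z R B B: add FIRST(B B) = { d, f, z }.
In C ::= R d g: add FIRST(d g) = { d }.
In B ::= z d R: R is at the end, add FOLLOW(B) = { $, d, e, f, g, z }.
In R ::= C C R f: add FIRST(f) = { f }.
Union: FOLLOW(R) = { $, d, e, f, g, z }.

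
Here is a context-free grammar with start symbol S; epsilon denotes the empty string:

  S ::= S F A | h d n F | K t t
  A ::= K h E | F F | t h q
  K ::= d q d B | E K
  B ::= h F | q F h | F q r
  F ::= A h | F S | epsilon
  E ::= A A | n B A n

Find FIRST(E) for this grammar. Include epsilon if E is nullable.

{ d, h, n, t, epsilon }

From E ::= A A: A, A nullable, take FIRST(A) ∪ FIRST(A) = { d, h, n, t }; also epsilon since the whole RHS is nullable.
E ::= n B A n contributes {n}.
Union: FIRST(E) = { d, h, n, t, epsilon }.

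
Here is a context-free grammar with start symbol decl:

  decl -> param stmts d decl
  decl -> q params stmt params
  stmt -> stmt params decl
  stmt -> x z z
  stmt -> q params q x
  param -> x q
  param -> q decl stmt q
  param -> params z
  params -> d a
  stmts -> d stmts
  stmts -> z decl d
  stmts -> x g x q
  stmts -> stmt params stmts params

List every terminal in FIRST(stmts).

{ d, q, x, z }

stmts -> d stmts contributes {d}.
stmts -> z decl d contributes {z}.
stmts -> x g x q contributes {x}.
From stmts -> stmt params stmts params: add FIRST(stmt) = { q, x }.
Union: FIRST(stmts) = { d, q, x, z }.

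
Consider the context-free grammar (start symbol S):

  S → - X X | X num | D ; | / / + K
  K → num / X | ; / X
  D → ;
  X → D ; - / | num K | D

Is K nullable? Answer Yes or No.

No

No nonterminal in this grammar is nullable.
No production of K has an RHS whose symbols are all nullable, so K is not nullable.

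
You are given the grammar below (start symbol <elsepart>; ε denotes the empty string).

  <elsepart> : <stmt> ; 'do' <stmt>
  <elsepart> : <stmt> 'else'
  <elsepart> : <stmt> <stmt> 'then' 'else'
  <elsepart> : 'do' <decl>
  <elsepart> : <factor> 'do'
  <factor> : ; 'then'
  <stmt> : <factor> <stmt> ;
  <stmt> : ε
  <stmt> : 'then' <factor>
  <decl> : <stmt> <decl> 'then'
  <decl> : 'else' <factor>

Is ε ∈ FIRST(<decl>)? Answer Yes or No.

Nullable nonterminals: <stmt>.
No production of <decl> has an RHS whose symbols are all nullable, so <decl> is not nullable.

No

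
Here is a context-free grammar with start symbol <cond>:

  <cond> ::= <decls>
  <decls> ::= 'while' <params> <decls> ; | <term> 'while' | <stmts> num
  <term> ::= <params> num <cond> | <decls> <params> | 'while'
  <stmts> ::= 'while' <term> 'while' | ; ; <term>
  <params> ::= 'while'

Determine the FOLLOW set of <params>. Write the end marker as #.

{ 'while', ;, num }

In <decls> ::= 'while' <params> <decls> ;: add FIRST(<decls> ;) = { 'while', ; }.
In <term> ::= <params> num <cond>: add FIRST(num <cond>) = { num }.
In <term> ::= <decls> <params>: <params> is at the end, add FOLLOW(<term>) = { 'while', num }.
Union: FOLLOW(<params>) = { 'while', ;, num }.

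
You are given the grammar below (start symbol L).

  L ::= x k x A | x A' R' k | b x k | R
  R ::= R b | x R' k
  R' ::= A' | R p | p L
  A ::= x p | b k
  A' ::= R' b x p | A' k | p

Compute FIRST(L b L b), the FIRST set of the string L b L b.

Add FIRST(L) = { b, x }; L is not nullable, stop.

{ b, x }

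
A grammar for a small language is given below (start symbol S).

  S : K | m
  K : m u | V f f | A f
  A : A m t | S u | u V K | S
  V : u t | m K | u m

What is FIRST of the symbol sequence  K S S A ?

Add FIRST(K) = { m, u }; K is not nullable, stop.

{ m, u }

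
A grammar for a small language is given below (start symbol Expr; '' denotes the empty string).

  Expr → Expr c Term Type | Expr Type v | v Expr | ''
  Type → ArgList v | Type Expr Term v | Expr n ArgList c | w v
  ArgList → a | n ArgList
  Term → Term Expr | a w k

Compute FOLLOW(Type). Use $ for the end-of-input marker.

{ $, a, c, n, v, w }

In Expr → Expr c Term Type: Type is at the end, add FOLLOW(Expr) = { $, a, c, n, v, w }.
In Expr → Expr Type v: add FIRST(v) = { v }.
In Type → Type Expr Term v: add FIRST(Expr Term v) = { a, c, n, v, w }.
Union: FOLLOW(Type) = { $, a, c, n, v, w }.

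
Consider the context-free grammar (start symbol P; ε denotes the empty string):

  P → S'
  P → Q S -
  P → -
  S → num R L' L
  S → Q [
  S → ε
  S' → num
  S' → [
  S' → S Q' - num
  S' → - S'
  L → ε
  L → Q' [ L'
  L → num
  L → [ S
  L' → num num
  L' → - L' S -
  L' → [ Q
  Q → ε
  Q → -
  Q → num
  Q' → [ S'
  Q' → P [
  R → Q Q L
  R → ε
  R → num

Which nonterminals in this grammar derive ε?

Directly nullable (have an ε-production): S, L, Q, R.
No other nonterminal has a production whose RHS symbols are all nullable.

{ L, Q, R, S }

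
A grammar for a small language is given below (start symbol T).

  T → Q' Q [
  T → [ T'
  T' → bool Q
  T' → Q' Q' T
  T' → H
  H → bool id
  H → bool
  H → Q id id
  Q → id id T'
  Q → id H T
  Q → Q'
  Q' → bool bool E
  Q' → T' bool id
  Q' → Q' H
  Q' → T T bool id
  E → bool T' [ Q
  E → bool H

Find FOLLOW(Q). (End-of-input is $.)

{ $, [, bool, id }

In T → Q' Q [: add FIRST([) = { [ }.
In T' → bool Q: Q is at the end, add FOLLOW(T') = { $, [, bool, id }.
In H → Q id id: add FIRST(id id) = { id }.
In E → bool T' [ Q: Q is at the end, add FOLLOW(E) = { $, [, bool, id }.
Union: FOLLOW(Q) = { $, [, bool, id }.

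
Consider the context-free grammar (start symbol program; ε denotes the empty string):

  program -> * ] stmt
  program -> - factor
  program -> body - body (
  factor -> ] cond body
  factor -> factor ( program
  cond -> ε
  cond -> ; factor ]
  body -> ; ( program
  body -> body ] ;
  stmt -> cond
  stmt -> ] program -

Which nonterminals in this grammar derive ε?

Directly nullable (have an ε-production): cond.
stmt -> cond with every symbol nullable, so stmt is nullable.
No other nonterminal has a production whose RHS symbols are all nullable.

{ cond, stmt }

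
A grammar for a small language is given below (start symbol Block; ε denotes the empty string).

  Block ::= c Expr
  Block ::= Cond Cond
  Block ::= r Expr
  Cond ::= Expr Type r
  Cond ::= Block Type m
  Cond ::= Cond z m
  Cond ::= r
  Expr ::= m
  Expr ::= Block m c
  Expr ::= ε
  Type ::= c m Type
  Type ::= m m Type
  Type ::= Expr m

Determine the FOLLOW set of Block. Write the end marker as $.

{ $, c, m, r }

Block is the start symbol, so $ ∈ FOLLOW(Block).
In Cond ::= Block Type m: add FIRST(Type m) = { c, m, r }.
In Expr ::= Block m c: add FIRST(m c) = { m }.
Union: FOLLOW(Block) = { $, c, m, r }.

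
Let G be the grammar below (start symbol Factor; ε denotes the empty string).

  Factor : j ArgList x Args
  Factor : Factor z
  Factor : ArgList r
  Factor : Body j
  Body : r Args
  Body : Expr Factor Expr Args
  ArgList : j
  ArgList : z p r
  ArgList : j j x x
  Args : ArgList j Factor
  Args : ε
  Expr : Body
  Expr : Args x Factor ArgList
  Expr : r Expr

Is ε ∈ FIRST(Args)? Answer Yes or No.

Yes

Args has an ε-production, so Args ⇒ ε.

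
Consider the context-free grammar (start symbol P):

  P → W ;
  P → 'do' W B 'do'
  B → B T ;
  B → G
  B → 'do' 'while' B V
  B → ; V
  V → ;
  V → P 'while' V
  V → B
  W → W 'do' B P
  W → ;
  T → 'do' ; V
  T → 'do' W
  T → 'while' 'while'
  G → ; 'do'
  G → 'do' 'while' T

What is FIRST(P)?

From P → W ;: add FIRST(W) = { ; }.
P → 'do' W B 'do' contributes {'do'}.
Union: FIRST(P) = { 'do', ; }.

{ 'do', ; }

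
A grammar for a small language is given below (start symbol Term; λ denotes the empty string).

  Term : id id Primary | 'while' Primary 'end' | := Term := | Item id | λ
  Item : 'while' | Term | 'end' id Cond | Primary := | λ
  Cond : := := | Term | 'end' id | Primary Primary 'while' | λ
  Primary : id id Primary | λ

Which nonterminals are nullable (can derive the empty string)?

{ Cond, Item, Primary, Term }

Directly nullable (have an λ-production): Term, Item, Cond, Primary.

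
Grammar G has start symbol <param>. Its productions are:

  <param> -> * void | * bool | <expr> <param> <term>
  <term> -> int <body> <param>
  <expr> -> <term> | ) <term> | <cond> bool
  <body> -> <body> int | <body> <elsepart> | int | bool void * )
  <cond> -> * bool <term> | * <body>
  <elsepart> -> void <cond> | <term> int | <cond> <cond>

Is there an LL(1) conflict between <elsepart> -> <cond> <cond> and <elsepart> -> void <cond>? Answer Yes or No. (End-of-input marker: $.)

FIRST(<cond> <cond>) = { * } and FIRST(void <cond>) = { void }.
The FIRST sets are disjoint and neither alternative is nullable — no conflict.

No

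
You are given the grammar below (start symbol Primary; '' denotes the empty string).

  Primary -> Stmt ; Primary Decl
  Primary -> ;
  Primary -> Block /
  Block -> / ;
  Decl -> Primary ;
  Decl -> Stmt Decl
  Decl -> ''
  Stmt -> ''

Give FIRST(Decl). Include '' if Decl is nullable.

{ /, ;, '' }

From Decl -> Primary ;: add FIRST(Primary) = { /, ; }.
From Decl -> Stmt Decl: Stmt, Decl nullable, take FIRST(Stmt) ∪ FIRST(Decl) = { /, ; }; also '' since the whole RHS is nullable.
Decl -> '' contributes ''.
Union: FIRST(Decl) = { /, ;, '' }.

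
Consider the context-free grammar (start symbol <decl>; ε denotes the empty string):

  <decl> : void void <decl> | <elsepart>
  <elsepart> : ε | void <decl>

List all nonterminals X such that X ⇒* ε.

Directly nullable (have an ε-production): <elsepart>.
<decl> : <elsepart> with every symbol nullable, so <decl> is nullable.

{ <decl>, <elsepart> }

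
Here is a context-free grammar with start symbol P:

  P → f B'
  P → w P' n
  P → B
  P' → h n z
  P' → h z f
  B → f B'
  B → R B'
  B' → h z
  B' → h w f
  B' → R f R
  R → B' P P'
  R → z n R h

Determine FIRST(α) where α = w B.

{ w }

w is a terminal; add {w} and stop.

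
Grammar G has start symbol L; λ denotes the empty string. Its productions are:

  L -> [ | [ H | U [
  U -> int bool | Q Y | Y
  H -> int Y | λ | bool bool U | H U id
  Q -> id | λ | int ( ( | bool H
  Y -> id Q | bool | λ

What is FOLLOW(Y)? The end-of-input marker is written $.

{ $, [, bool, id, int }

In U -> Q Y: Y is at the end, add FOLLOW(U) = { $, [, bool, id, int }.
In U -> Y: Y is at the end, add FOLLOW(U) = { $, [, bool, id, int }.
In H -> int Y: Y is at the end, add FOLLOW(H) = { $, [, bool, id, int }.
Union: FOLLOW(Y) = { $, [, bool, id, int }.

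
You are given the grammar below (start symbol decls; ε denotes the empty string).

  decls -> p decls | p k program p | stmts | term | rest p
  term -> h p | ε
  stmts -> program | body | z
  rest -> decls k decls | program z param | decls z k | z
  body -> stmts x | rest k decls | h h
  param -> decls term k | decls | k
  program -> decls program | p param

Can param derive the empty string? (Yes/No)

param -> decls and each of decls is nullable, so param ⇒* ε.

Yes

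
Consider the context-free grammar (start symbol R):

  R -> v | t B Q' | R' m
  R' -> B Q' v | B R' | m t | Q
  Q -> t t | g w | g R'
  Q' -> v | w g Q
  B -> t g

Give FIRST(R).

{ g, m, t, v }

R -> v contributes {v}.
R -> t B Q' contributes {t}.
From R -> R' m: add FIRST(R') = { g, m, t }.
Union: FIRST(R) = { g, m, t, v }.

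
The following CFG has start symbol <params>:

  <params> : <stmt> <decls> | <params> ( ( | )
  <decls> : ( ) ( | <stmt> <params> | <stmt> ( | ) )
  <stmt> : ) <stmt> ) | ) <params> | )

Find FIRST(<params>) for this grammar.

From <params> : <stmt> <decls>: add FIRST(<stmt>) = { ) }.
From <params> : <params> ( (: add FIRST(<params>) = { ) }.
<params> : ) contributes {)}.
Union: FIRST(<params>) = { ) }.

{ ) }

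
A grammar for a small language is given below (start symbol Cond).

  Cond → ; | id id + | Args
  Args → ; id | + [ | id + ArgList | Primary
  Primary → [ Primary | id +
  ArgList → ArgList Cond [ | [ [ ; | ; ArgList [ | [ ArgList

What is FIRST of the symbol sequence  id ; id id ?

{ id }

id is a terminal; add {id} and stop.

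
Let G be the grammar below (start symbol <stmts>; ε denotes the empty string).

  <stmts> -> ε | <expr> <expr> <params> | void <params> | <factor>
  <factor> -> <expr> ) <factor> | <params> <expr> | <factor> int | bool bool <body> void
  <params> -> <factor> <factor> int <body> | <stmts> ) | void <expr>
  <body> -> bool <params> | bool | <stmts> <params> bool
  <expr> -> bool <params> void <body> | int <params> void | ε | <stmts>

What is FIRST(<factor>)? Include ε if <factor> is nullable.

From <factor> -> <expr> ) <factor>: <expr> nullable, take FIRST(<expr>) ∪ {)} = { ), bool, int, void }.
From <factor> -> <params> <expr>: add FIRST(<params>) = { ), bool, int, void }.
From <factor> -> <factor> int: add FIRST(<factor>) = { ), bool, int, void }.
<factor> -> bool bool <body> void contributes {bool}.
Union: FIRST(<factor>) = { ), bool, int, void }.

{ ), bool, int, void }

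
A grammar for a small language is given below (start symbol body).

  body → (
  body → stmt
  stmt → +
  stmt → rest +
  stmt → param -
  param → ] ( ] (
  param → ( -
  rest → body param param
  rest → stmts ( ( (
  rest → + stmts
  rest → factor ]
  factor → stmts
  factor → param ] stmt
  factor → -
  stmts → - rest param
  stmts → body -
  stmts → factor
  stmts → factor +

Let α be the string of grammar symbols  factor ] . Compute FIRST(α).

Add FIRST(factor) = { (, +, -, ] }; factor is not nullable, stop.

{ (, +, -, ] }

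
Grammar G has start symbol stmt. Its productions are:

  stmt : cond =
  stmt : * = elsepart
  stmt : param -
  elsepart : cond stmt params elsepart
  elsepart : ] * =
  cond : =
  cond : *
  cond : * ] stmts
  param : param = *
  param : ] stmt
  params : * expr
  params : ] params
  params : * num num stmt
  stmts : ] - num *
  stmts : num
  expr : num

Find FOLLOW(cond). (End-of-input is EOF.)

In stmt : cond =: add FIRST(=) = { = }.
In elsepart : cond stmt params elsepart: add FIRST(stmt params elsepart) = { *, =, ] }.
Union: FOLLOW(cond) = { *, =, ] }.

{ *, =, ] }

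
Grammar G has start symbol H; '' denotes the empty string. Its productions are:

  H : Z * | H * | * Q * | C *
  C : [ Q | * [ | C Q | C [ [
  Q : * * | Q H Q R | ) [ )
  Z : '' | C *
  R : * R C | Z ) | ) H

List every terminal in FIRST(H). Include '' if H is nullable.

From H : Z *: Z nullable, take FIRST(Z) ∪ {*} = { *, [ }.
From H : H *: add FIRST(H) = { *, [ }.
H : * Q * contributes {*}.
From H : C *: add FIRST(C) = { *, [ }.
Union: FIRST(H) = { *, [ }.

{ *, [ }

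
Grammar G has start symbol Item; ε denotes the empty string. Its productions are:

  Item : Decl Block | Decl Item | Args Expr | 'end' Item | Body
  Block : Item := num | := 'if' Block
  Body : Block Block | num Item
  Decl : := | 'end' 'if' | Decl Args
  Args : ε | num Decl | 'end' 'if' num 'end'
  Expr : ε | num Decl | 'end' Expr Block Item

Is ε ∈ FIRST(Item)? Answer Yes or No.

Yes

Item : Args Expr and each of Args, Expr is nullable, so Item ⇒* ε.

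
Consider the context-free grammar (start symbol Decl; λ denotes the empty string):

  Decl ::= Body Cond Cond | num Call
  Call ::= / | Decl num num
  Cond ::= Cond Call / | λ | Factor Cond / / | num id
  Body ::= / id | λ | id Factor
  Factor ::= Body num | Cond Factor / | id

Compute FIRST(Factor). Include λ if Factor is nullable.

{ /, id, num }

From Factor ::= Body num: Body nullable, take FIRST(Body) ∪ {num} = { /, id, num }.
From Factor ::= Cond Factor /: Cond nullable, take FIRST(Cond) ∪ FIRST(Factor) = { /, id, num }.
Factor ::= id contributes {id}.
Union: FIRST(Factor) = { /, id, num }.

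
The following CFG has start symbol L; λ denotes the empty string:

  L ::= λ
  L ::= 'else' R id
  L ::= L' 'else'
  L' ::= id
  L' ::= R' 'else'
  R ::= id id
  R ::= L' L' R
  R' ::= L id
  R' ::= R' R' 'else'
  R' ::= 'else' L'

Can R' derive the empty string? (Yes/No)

Nullable nonterminals: L.
No production of R' has an RHS whose symbols are all nullable, so R' is not nullable.

No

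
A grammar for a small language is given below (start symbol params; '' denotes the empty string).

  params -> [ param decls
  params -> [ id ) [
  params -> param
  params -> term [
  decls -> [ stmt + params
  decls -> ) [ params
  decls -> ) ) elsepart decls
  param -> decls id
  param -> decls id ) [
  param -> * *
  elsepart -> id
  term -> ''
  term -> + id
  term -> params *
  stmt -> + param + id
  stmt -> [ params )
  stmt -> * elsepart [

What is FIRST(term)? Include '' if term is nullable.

term -> '' contributes ''.
term -> + id contributes {+}.
From term -> params *: add FIRST(params) = { ), *, +, [ }.
Union: FIRST(term) = { ), *, +, [, '' }.

{ ), *, +, [, '' }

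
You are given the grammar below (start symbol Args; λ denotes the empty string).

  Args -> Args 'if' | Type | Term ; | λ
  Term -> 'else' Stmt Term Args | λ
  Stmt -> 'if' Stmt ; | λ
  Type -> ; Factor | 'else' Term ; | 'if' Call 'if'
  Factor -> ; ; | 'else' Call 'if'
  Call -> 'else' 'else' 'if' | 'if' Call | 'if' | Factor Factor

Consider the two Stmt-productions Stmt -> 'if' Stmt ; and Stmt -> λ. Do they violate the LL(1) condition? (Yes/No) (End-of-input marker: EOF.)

Yes

FIRST('if' Stmt ;) = { 'if' } and FIRST(λ) = { λ }.
The second alternative is nullable and FOLLOW(Stmt) = { 'else', 'if', ; } shares 'if' with FIRST of the first — conflict.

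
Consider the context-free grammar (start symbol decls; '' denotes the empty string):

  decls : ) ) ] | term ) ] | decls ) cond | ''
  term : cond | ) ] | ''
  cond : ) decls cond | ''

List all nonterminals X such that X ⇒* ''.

Directly nullable (have an ''-production): decls, term, cond.

{ cond, decls, term }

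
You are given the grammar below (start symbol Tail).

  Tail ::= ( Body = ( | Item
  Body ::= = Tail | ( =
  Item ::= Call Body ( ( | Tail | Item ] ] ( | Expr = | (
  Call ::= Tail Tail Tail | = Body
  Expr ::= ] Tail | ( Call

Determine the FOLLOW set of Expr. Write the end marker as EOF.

In Item ::= Expr =: add FIRST(=) = { = }.
Union: FOLLOW(Expr) = { = }.

{ = }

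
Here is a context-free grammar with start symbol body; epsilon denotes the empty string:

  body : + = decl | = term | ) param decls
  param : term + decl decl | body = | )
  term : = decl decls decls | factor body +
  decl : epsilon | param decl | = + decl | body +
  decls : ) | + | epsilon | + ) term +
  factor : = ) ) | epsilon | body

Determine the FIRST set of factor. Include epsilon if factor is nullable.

factor : = ) ) contributes {=}.
factor : epsilon contributes epsilon.
From factor : body: add FIRST(body) = { ), +, = }.
Union: FIRST(factor) = { ), +, =, epsilon }.

{ ), +, =, epsilon }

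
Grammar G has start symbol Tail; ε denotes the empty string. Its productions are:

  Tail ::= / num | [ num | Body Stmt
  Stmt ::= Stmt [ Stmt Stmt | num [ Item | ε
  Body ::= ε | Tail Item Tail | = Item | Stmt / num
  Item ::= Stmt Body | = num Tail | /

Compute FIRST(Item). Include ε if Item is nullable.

{ /, =, [, num, ε }

From Item ::= Stmt Body: Stmt, Body nullable, take FIRST(Stmt) ∪ FIRST(Body) = { /, =, [, num }; also ε since the whole RHS is nullable.
Item ::= = num Tail contributes {=}.
Item ::= / contributes {/}.
Union: FIRST(Item) = { /, =, [, num, ε }.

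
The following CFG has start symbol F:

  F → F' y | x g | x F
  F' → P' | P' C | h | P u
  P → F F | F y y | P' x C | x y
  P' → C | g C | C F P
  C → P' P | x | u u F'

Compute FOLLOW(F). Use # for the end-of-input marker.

{ #, g, h, u, x, y }

F is the start symbol, so # ∈ FOLLOW(F).
In F → x F: F is at the end, add FOLLOW(F) = { #, g, h, u, x, y }.
In P → F F: add FIRST(F) = { g, h, u, x }.
In P → F F: F is at the end, add FOLLOW(P) = { g, h, u, x, y }.
In P → F y y: add FIRST(y y) = { y }.
In P' → C F P: add FIRST(P) = { g, h, u, x }.
Union: FOLLOW(F) = { #, g, h, u, x, y }.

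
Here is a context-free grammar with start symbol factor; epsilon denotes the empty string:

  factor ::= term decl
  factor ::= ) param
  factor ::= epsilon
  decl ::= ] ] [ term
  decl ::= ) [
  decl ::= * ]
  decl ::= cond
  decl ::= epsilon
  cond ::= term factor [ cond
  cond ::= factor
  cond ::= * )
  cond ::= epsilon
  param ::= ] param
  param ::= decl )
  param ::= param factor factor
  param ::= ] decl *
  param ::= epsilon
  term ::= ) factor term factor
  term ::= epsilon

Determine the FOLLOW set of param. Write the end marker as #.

{ #, ), *, [, ] }

In factor ::= ) param: param is at the end, add FOLLOW(factor) = { #, ), *, [, ] }.
In param ::= ] param: param is at the end, add FOLLOW(param) = { #, ), *, [, ] }.
In param ::= param factor factor: add FIRST(factor factor)\{epsilon} = { ), *, [, ] }.
  Since factor factor is nullable, also add FOLLOW(param) = { #, ), *, [, ] }.
Union: FOLLOW(param) = { #, ), *, [, ] }.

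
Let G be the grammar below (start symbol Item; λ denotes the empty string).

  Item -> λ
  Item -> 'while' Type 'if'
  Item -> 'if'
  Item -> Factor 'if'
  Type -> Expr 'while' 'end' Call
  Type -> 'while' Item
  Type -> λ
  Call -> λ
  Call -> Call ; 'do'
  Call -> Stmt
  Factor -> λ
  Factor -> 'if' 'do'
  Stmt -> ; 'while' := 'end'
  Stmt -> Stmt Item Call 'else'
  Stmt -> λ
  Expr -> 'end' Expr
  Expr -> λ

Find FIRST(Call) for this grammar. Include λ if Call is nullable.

{ 'else', 'if', 'while', ;, λ }

Call -> λ contributes λ.
From Call -> Call ; 'do': Call nullable, take FIRST(Call) ∪ {;} = { 'else', 'if', 'while', ; }.
From Call -> Stmt: add FIRST(Stmt) = { 'else', 'if', 'while', ;, λ } (including λ since Stmt is nullable).
Union: FIRST(Call) = { 'else', 'if', 'while', ;, λ }.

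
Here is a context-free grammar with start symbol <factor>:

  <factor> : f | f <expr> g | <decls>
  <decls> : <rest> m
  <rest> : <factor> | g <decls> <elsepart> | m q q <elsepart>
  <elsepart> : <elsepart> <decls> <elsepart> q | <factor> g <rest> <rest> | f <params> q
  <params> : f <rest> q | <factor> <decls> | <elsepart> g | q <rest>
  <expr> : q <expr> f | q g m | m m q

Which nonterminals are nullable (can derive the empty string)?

No nonterminal has an empty production or an RHS whose symbols are all nullable.

{ } (none)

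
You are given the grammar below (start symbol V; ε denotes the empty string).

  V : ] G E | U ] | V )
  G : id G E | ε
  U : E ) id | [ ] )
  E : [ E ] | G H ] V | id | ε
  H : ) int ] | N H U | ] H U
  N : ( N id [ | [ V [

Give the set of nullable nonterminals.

{ E, G }

Directly nullable (have an ε-production): G, E.
No other nonterminal has a production whose RHS symbols are all nullable.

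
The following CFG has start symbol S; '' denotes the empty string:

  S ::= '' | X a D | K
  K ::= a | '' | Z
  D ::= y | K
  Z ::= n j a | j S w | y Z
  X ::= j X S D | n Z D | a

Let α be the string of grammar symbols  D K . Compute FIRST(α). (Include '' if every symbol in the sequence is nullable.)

Add FIRST(D)\{''} = { a, j, n, y }; D is nullable, continue.
Add FIRST(K)\{''} = { a, j, n, y }; K is nullable, continue.
Every symbol is nullable, so include ''.

{ a, j, n, y, '' }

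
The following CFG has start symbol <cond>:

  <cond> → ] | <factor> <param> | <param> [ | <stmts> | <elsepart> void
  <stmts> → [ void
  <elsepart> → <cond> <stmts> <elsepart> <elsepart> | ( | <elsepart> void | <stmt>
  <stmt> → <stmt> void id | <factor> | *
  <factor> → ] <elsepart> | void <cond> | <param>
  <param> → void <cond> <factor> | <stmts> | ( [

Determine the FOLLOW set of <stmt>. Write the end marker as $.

In <elsepart> → <stmt>: <stmt> is at the end, add FOLLOW(<elsepart>) = { $, (, *, [, ], void }.
In <stmt> → <stmt> void id: add FIRST(void id) = { void }.
Union: FOLLOW(<stmt>) = { $, (, *, [, ], void }.

{ $, (, *, [, ], void }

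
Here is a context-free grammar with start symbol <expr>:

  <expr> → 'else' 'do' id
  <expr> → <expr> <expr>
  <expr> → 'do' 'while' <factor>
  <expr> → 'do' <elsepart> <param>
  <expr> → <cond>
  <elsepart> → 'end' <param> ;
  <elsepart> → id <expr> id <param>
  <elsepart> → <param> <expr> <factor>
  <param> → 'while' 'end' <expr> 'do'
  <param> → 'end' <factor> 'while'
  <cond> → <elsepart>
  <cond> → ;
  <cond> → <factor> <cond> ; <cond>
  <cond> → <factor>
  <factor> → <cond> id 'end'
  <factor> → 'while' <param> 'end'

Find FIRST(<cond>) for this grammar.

From <cond> → <elsepart>: add FIRST(<elsepart>) = { 'end', 'while', id }.
<cond> → ; contributes {;}.
From <cond> → <factor> <cond> ; <cond>: add FIRST(<factor>) = { 'end', 'while', ;, id }.
From <cond> → <factor>: add FIRST(<factor>) = { 'end', 'while', ;, id }.
Union: FIRST(<cond>) = { 'end', 'while', ;, id }.

{ 'end', 'while', ;, id }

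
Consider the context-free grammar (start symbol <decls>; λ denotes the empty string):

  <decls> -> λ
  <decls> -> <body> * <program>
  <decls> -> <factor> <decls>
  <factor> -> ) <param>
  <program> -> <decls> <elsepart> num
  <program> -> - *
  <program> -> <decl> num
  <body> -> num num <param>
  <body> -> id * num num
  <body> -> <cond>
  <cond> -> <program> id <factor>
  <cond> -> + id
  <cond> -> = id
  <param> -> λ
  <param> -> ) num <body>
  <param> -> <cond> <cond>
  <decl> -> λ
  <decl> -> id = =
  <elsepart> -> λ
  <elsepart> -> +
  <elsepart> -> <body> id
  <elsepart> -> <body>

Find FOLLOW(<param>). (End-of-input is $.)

In <factor> -> ) <param>: <param> is at the end, add FOLLOW(<factor>) = { $, ), *, +, -, =, id, num }.
In <body> -> num num <param>: <param> is at the end, add FOLLOW(<body>) = { $, ), *, +, -, =, id, num }.
Union: FOLLOW(<param>) = { $, ), *, +, -, =, id, num }.

{ $, ), *, +, -, =, id, num }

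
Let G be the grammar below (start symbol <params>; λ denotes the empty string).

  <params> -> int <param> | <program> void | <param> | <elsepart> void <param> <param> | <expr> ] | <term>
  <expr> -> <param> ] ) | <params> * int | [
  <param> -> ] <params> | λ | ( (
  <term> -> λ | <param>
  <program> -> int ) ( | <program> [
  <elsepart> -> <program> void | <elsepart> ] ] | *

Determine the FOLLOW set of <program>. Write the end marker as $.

{ [, void }

In <params> -> <program> void: add FIRST(void) = { void }.
In <program> -> <program> [: add FIRST([) = { [ }.
In <elsepart> -> <program> void: add FIRST(void) = { void }.
Union: FOLLOW(<program>) = { [, void }.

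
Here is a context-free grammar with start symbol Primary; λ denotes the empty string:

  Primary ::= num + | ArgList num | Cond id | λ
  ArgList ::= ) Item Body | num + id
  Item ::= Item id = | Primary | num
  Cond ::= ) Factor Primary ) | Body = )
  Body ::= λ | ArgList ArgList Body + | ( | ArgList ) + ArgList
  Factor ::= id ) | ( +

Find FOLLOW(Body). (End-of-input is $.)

{ (, ), +, =, num }

In ArgList ::= ) Item Body: Body is at the end, add FOLLOW(ArgList) = { (, ), +, =, num }.
In Cond ::= Body = ): add FIRST(= )) = { = }.
In Body ::= ArgList ArgList Body +: add FIRST(+) = { + }.
Union: FOLLOW(Body) = { (, ), +, =, num }.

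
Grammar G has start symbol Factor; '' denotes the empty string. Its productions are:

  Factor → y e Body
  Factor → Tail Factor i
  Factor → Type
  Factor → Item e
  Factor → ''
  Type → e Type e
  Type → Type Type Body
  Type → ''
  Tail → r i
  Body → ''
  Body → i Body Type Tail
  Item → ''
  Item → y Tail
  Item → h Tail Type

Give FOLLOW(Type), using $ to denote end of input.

{ $, e, i, r }

In Factor → Type: Type is at the end, add FOLLOW(Factor) = { $, i }.
In Type → e Type e: add FIRST(e) = { e }.
In Type → Type Type Body: add FIRST(Type Body)\{''} = { e, i }.
  Since Type Body is nullable, also add FOLLOW(Type) = { $, e, i, r }.
In Type → Type Type Body: add FIRST(Body)\{''} = { i }.
  Since Body is nullable, also add FOLLOW(Type) = { $, e, i, r }.
In Body → i Body Type Tail: add FIRST(Tail) = { r }.
In Item → h Tail Type: Type is at the end, add FOLLOW(Item) = { e }.
Union: FOLLOW(Type) = { $, e, i, r }.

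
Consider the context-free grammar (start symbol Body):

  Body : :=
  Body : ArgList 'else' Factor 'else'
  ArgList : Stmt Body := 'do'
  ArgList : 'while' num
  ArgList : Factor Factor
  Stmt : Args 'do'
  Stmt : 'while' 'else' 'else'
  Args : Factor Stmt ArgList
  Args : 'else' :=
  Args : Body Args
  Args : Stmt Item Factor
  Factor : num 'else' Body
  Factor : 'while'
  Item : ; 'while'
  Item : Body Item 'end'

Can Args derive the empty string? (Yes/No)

No nonterminal in this grammar is nullable.
No production of Args has an RHS whose symbols are all nullable, so Args is not nullable.

No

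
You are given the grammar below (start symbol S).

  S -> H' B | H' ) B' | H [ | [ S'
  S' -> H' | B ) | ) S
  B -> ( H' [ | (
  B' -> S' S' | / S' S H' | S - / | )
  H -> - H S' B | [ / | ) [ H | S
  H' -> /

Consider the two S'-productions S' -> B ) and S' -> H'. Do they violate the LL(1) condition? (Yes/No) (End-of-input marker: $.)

FIRST(B )) = { ( } and FIRST(H') = { / }.
The FIRST sets are disjoint and neither alternative is nullable — no conflict.

No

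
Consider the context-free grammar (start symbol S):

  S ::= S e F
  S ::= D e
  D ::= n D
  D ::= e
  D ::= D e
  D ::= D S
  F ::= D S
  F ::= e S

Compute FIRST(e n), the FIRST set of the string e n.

{ e }

e is a terminal; add {e} and stop.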